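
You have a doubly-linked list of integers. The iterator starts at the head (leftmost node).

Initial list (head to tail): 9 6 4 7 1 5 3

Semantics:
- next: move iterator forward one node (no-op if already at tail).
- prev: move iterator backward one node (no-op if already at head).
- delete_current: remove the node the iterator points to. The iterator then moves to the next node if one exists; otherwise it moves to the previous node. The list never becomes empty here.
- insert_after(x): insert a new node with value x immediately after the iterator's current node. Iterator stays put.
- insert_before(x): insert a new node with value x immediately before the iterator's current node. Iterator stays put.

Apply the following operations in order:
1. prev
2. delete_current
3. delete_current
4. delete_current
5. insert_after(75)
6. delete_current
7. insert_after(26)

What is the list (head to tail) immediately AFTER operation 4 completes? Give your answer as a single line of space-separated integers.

After 1 (prev): list=[9, 6, 4, 7, 1, 5, 3] cursor@9
After 2 (delete_current): list=[6, 4, 7, 1, 5, 3] cursor@6
After 3 (delete_current): list=[4, 7, 1, 5, 3] cursor@4
After 4 (delete_current): list=[7, 1, 5, 3] cursor@7

Answer: 7 1 5 3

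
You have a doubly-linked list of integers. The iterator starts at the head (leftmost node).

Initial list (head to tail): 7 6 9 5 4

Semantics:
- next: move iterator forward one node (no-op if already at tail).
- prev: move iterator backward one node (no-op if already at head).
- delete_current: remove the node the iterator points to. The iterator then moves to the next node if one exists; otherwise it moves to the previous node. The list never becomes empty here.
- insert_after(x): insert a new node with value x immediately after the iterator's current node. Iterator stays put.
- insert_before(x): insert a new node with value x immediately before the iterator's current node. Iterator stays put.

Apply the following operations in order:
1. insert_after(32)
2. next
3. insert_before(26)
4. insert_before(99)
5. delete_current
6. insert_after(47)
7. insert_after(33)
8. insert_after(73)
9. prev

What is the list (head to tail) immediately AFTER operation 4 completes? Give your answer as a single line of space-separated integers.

After 1 (insert_after(32)): list=[7, 32, 6, 9, 5, 4] cursor@7
After 2 (next): list=[7, 32, 6, 9, 5, 4] cursor@32
After 3 (insert_before(26)): list=[7, 26, 32, 6, 9, 5, 4] cursor@32
After 4 (insert_before(99)): list=[7, 26, 99, 32, 6, 9, 5, 4] cursor@32

Answer: 7 26 99 32 6 9 5 4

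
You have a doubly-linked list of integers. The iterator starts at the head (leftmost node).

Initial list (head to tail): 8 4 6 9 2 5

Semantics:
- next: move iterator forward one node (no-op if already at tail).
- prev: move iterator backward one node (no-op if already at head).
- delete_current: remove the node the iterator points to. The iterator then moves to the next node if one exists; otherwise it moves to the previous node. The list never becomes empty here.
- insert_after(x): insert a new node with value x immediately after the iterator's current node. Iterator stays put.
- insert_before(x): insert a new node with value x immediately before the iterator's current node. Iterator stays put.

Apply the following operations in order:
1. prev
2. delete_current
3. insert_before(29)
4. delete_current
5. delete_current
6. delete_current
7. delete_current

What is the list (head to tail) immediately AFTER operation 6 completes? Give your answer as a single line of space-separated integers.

After 1 (prev): list=[8, 4, 6, 9, 2, 5] cursor@8
After 2 (delete_current): list=[4, 6, 9, 2, 5] cursor@4
After 3 (insert_before(29)): list=[29, 4, 6, 9, 2, 5] cursor@4
After 4 (delete_current): list=[29, 6, 9, 2, 5] cursor@6
After 5 (delete_current): list=[29, 9, 2, 5] cursor@9
After 6 (delete_current): list=[29, 2, 5] cursor@2

Answer: 29 2 5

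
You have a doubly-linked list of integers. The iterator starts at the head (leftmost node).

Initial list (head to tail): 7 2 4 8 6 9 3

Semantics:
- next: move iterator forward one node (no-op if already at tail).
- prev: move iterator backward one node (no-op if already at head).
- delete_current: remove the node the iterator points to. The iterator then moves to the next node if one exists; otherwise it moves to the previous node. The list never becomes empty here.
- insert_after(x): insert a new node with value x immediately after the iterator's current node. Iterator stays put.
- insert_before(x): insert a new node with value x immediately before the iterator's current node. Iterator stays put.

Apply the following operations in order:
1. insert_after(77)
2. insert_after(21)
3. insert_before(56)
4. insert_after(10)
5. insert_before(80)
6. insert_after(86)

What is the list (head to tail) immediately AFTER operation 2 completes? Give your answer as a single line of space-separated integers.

After 1 (insert_after(77)): list=[7, 77, 2, 4, 8, 6, 9, 3] cursor@7
After 2 (insert_after(21)): list=[7, 21, 77, 2, 4, 8, 6, 9, 3] cursor@7

Answer: 7 21 77 2 4 8 6 9 3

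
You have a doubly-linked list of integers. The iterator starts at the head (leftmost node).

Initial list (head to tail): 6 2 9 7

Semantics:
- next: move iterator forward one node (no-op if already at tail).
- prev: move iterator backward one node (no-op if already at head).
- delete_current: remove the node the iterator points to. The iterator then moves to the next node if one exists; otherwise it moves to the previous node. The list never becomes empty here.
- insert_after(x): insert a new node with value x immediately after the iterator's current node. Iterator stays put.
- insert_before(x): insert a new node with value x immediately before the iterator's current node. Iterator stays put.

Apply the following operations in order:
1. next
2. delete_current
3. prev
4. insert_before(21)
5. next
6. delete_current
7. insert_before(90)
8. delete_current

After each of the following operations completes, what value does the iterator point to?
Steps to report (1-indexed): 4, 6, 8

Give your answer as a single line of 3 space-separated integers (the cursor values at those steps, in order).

Answer: 6 7 90

Derivation:
After 1 (next): list=[6, 2, 9, 7] cursor@2
After 2 (delete_current): list=[6, 9, 7] cursor@9
After 3 (prev): list=[6, 9, 7] cursor@6
After 4 (insert_before(21)): list=[21, 6, 9, 7] cursor@6
After 5 (next): list=[21, 6, 9, 7] cursor@9
After 6 (delete_current): list=[21, 6, 7] cursor@7
After 7 (insert_before(90)): list=[21, 6, 90, 7] cursor@7
After 8 (delete_current): list=[21, 6, 90] cursor@90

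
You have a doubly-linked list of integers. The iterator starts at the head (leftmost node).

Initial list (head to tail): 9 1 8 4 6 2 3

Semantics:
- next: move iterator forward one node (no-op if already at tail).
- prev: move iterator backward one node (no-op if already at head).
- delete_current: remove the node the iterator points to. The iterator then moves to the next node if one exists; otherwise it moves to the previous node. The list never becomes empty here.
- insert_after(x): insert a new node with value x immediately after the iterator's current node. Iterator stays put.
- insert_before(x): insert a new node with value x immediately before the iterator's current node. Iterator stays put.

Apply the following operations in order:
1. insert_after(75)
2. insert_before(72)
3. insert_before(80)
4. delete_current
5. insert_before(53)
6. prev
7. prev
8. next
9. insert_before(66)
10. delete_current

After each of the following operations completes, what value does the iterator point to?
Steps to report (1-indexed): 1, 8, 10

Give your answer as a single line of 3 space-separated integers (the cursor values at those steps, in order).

Answer: 9 53 75

Derivation:
After 1 (insert_after(75)): list=[9, 75, 1, 8, 4, 6, 2, 3] cursor@9
After 2 (insert_before(72)): list=[72, 9, 75, 1, 8, 4, 6, 2, 3] cursor@9
After 3 (insert_before(80)): list=[72, 80, 9, 75, 1, 8, 4, 6, 2, 3] cursor@9
After 4 (delete_current): list=[72, 80, 75, 1, 8, 4, 6, 2, 3] cursor@75
After 5 (insert_before(53)): list=[72, 80, 53, 75, 1, 8, 4, 6, 2, 3] cursor@75
After 6 (prev): list=[72, 80, 53, 75, 1, 8, 4, 6, 2, 3] cursor@53
After 7 (prev): list=[72, 80, 53, 75, 1, 8, 4, 6, 2, 3] cursor@80
After 8 (next): list=[72, 80, 53, 75, 1, 8, 4, 6, 2, 3] cursor@53
After 9 (insert_before(66)): list=[72, 80, 66, 53, 75, 1, 8, 4, 6, 2, 3] cursor@53
After 10 (delete_current): list=[72, 80, 66, 75, 1, 8, 4, 6, 2, 3] cursor@75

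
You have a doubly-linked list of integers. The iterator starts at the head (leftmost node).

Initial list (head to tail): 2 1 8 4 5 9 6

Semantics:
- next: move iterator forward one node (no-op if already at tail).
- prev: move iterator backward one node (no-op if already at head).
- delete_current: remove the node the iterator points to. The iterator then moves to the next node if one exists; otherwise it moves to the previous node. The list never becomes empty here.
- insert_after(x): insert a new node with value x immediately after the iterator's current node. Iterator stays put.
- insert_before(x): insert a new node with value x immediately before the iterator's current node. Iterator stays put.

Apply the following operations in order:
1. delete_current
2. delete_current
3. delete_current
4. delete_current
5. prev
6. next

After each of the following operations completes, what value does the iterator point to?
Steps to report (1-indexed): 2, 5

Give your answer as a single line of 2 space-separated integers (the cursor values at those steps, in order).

After 1 (delete_current): list=[1, 8, 4, 5, 9, 6] cursor@1
After 2 (delete_current): list=[8, 4, 5, 9, 6] cursor@8
After 3 (delete_current): list=[4, 5, 9, 6] cursor@4
After 4 (delete_current): list=[5, 9, 6] cursor@5
After 5 (prev): list=[5, 9, 6] cursor@5
After 6 (next): list=[5, 9, 6] cursor@9

Answer: 8 5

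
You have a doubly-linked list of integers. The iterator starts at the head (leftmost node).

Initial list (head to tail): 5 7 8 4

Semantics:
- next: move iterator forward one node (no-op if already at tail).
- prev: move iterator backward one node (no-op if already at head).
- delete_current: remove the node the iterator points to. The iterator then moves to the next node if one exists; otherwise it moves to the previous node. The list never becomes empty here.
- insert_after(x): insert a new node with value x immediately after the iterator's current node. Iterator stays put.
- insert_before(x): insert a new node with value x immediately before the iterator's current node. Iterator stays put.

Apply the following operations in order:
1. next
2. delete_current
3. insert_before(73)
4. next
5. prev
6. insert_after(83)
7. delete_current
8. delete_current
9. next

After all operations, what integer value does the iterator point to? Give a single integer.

After 1 (next): list=[5, 7, 8, 4] cursor@7
After 2 (delete_current): list=[5, 8, 4] cursor@8
After 3 (insert_before(73)): list=[5, 73, 8, 4] cursor@8
After 4 (next): list=[5, 73, 8, 4] cursor@4
After 5 (prev): list=[5, 73, 8, 4] cursor@8
After 6 (insert_after(83)): list=[5, 73, 8, 83, 4] cursor@8
After 7 (delete_current): list=[5, 73, 83, 4] cursor@83
After 8 (delete_current): list=[5, 73, 4] cursor@4
After 9 (next): list=[5, 73, 4] cursor@4

Answer: 4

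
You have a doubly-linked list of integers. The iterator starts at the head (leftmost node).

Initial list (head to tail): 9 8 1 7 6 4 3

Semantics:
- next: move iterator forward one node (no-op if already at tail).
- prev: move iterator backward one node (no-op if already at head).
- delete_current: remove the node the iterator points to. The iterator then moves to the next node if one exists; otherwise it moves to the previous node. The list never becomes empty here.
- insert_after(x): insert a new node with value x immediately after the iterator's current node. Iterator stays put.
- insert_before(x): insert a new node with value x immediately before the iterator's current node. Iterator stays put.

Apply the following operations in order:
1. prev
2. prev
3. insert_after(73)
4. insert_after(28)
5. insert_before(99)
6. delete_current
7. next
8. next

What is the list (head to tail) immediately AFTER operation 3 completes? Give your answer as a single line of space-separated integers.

Answer: 9 73 8 1 7 6 4 3

Derivation:
After 1 (prev): list=[9, 8, 1, 7, 6, 4, 3] cursor@9
After 2 (prev): list=[9, 8, 1, 7, 6, 4, 3] cursor@9
After 3 (insert_after(73)): list=[9, 73, 8, 1, 7, 6, 4, 3] cursor@9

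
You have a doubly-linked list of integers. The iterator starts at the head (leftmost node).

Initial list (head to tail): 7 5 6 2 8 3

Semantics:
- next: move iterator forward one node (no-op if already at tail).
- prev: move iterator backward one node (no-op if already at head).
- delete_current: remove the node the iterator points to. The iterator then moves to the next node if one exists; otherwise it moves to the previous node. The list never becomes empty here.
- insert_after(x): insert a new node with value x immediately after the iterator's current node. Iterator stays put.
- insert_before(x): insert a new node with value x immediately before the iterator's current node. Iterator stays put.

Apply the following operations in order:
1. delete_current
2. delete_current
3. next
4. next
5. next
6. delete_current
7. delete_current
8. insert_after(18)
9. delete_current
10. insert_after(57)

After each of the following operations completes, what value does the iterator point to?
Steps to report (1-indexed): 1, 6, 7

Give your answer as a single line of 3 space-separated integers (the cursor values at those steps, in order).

After 1 (delete_current): list=[5, 6, 2, 8, 3] cursor@5
After 2 (delete_current): list=[6, 2, 8, 3] cursor@6
After 3 (next): list=[6, 2, 8, 3] cursor@2
After 4 (next): list=[6, 2, 8, 3] cursor@8
After 5 (next): list=[6, 2, 8, 3] cursor@3
After 6 (delete_current): list=[6, 2, 8] cursor@8
After 7 (delete_current): list=[6, 2] cursor@2
After 8 (insert_after(18)): list=[6, 2, 18] cursor@2
After 9 (delete_current): list=[6, 18] cursor@18
After 10 (insert_after(57)): list=[6, 18, 57] cursor@18

Answer: 5 8 2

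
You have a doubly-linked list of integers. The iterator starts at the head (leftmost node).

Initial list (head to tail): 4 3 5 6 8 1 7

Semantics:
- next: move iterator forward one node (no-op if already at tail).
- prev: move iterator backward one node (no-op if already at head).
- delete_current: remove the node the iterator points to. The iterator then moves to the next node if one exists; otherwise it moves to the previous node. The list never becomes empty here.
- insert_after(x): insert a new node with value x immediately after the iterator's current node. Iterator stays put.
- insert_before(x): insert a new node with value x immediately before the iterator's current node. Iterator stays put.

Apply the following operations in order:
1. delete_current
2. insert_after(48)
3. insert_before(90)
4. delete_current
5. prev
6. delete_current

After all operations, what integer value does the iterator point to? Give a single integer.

After 1 (delete_current): list=[3, 5, 6, 8, 1, 7] cursor@3
After 2 (insert_after(48)): list=[3, 48, 5, 6, 8, 1, 7] cursor@3
After 3 (insert_before(90)): list=[90, 3, 48, 5, 6, 8, 1, 7] cursor@3
After 4 (delete_current): list=[90, 48, 5, 6, 8, 1, 7] cursor@48
After 5 (prev): list=[90, 48, 5, 6, 8, 1, 7] cursor@90
After 6 (delete_current): list=[48, 5, 6, 8, 1, 7] cursor@48

Answer: 48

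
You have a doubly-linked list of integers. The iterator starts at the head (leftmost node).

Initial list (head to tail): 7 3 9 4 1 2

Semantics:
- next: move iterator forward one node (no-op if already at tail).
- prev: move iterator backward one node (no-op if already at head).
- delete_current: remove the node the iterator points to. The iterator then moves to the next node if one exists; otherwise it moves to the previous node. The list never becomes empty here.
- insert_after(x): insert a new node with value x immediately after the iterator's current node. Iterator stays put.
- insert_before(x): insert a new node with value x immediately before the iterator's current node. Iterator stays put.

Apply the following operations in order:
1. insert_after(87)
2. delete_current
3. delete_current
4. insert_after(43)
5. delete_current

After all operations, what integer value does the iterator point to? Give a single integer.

After 1 (insert_after(87)): list=[7, 87, 3, 9, 4, 1, 2] cursor@7
After 2 (delete_current): list=[87, 3, 9, 4, 1, 2] cursor@87
After 3 (delete_current): list=[3, 9, 4, 1, 2] cursor@3
After 4 (insert_after(43)): list=[3, 43, 9, 4, 1, 2] cursor@3
After 5 (delete_current): list=[43, 9, 4, 1, 2] cursor@43

Answer: 43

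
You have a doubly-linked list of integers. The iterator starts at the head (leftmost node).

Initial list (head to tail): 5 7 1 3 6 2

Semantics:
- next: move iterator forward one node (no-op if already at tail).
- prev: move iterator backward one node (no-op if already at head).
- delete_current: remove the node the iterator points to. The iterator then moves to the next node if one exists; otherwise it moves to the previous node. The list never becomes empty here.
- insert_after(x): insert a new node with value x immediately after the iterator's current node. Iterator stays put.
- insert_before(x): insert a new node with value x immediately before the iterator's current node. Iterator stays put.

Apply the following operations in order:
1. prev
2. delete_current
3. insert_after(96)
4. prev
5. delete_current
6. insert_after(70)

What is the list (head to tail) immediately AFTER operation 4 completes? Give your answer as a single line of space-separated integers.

Answer: 7 96 1 3 6 2

Derivation:
After 1 (prev): list=[5, 7, 1, 3, 6, 2] cursor@5
After 2 (delete_current): list=[7, 1, 3, 6, 2] cursor@7
After 3 (insert_after(96)): list=[7, 96, 1, 3, 6, 2] cursor@7
After 4 (prev): list=[7, 96, 1, 3, 6, 2] cursor@7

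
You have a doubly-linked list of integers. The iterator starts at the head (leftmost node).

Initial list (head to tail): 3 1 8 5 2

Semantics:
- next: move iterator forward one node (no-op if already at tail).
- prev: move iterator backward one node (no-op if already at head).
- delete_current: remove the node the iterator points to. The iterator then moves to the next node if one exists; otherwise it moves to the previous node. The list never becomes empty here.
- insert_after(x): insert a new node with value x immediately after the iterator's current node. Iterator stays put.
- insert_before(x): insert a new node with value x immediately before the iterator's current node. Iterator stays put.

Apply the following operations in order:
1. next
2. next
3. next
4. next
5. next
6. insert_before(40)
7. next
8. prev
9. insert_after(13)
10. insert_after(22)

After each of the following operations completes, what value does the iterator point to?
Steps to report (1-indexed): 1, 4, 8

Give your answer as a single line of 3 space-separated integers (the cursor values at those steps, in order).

After 1 (next): list=[3, 1, 8, 5, 2] cursor@1
After 2 (next): list=[3, 1, 8, 5, 2] cursor@8
After 3 (next): list=[3, 1, 8, 5, 2] cursor@5
After 4 (next): list=[3, 1, 8, 5, 2] cursor@2
After 5 (next): list=[3, 1, 8, 5, 2] cursor@2
After 6 (insert_before(40)): list=[3, 1, 8, 5, 40, 2] cursor@2
After 7 (next): list=[3, 1, 8, 5, 40, 2] cursor@2
After 8 (prev): list=[3, 1, 8, 5, 40, 2] cursor@40
After 9 (insert_after(13)): list=[3, 1, 8, 5, 40, 13, 2] cursor@40
After 10 (insert_after(22)): list=[3, 1, 8, 5, 40, 22, 13, 2] cursor@40

Answer: 1 2 40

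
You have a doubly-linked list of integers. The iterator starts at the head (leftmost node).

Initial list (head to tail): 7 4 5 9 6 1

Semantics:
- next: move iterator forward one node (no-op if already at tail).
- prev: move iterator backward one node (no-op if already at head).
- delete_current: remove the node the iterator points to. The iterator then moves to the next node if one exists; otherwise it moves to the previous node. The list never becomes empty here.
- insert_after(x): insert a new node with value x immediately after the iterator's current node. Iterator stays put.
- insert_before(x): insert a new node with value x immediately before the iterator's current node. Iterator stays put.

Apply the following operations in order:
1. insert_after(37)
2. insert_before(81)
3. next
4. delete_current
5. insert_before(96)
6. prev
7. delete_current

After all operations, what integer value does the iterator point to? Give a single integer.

Answer: 4

Derivation:
After 1 (insert_after(37)): list=[7, 37, 4, 5, 9, 6, 1] cursor@7
After 2 (insert_before(81)): list=[81, 7, 37, 4, 5, 9, 6, 1] cursor@7
After 3 (next): list=[81, 7, 37, 4, 5, 9, 6, 1] cursor@37
After 4 (delete_current): list=[81, 7, 4, 5, 9, 6, 1] cursor@4
After 5 (insert_before(96)): list=[81, 7, 96, 4, 5, 9, 6, 1] cursor@4
After 6 (prev): list=[81, 7, 96, 4, 5, 9, 6, 1] cursor@96
After 7 (delete_current): list=[81, 7, 4, 5, 9, 6, 1] cursor@4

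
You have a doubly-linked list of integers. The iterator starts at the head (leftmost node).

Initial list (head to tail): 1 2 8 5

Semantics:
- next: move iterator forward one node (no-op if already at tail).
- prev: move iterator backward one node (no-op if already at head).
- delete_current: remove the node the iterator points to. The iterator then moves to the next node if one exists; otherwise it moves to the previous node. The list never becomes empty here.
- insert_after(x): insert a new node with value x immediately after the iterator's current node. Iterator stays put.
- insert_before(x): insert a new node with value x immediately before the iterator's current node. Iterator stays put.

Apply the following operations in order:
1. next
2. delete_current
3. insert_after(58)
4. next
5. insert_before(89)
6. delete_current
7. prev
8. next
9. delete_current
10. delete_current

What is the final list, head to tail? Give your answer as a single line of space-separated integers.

After 1 (next): list=[1, 2, 8, 5] cursor@2
After 2 (delete_current): list=[1, 8, 5] cursor@8
After 3 (insert_after(58)): list=[1, 8, 58, 5] cursor@8
After 4 (next): list=[1, 8, 58, 5] cursor@58
After 5 (insert_before(89)): list=[1, 8, 89, 58, 5] cursor@58
After 6 (delete_current): list=[1, 8, 89, 5] cursor@5
After 7 (prev): list=[1, 8, 89, 5] cursor@89
After 8 (next): list=[1, 8, 89, 5] cursor@5
After 9 (delete_current): list=[1, 8, 89] cursor@89
After 10 (delete_current): list=[1, 8] cursor@8

Answer: 1 8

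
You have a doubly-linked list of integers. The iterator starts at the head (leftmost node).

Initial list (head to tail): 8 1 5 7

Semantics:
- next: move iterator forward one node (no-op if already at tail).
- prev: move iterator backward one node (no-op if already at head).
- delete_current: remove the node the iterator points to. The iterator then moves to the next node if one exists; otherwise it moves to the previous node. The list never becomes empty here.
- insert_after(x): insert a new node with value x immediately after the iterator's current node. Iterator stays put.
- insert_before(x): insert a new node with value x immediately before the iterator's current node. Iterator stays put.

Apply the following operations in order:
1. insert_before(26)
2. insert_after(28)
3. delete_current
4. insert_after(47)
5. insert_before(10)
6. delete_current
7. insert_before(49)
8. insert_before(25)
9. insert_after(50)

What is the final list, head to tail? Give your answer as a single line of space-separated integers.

Answer: 26 10 49 25 47 50 1 5 7

Derivation:
After 1 (insert_before(26)): list=[26, 8, 1, 5, 7] cursor@8
After 2 (insert_after(28)): list=[26, 8, 28, 1, 5, 7] cursor@8
After 3 (delete_current): list=[26, 28, 1, 5, 7] cursor@28
After 4 (insert_after(47)): list=[26, 28, 47, 1, 5, 7] cursor@28
After 5 (insert_before(10)): list=[26, 10, 28, 47, 1, 5, 7] cursor@28
After 6 (delete_current): list=[26, 10, 47, 1, 5, 7] cursor@47
After 7 (insert_before(49)): list=[26, 10, 49, 47, 1, 5, 7] cursor@47
After 8 (insert_before(25)): list=[26, 10, 49, 25, 47, 1, 5, 7] cursor@47
After 9 (insert_after(50)): list=[26, 10, 49, 25, 47, 50, 1, 5, 7] cursor@47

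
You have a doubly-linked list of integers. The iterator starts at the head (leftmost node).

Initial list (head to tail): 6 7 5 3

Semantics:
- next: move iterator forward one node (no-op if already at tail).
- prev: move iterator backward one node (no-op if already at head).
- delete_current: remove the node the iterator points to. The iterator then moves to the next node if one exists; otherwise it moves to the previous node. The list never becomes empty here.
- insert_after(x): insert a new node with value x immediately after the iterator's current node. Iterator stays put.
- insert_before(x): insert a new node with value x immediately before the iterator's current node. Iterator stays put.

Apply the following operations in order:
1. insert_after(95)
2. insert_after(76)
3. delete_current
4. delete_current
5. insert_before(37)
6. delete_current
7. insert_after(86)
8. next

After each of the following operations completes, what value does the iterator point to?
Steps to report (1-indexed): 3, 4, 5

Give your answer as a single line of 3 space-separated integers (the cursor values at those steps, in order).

Answer: 76 95 95

Derivation:
After 1 (insert_after(95)): list=[6, 95, 7, 5, 3] cursor@6
After 2 (insert_after(76)): list=[6, 76, 95, 7, 5, 3] cursor@6
After 3 (delete_current): list=[76, 95, 7, 5, 3] cursor@76
After 4 (delete_current): list=[95, 7, 5, 3] cursor@95
After 5 (insert_before(37)): list=[37, 95, 7, 5, 3] cursor@95
After 6 (delete_current): list=[37, 7, 5, 3] cursor@7
After 7 (insert_after(86)): list=[37, 7, 86, 5, 3] cursor@7
After 8 (next): list=[37, 7, 86, 5, 3] cursor@86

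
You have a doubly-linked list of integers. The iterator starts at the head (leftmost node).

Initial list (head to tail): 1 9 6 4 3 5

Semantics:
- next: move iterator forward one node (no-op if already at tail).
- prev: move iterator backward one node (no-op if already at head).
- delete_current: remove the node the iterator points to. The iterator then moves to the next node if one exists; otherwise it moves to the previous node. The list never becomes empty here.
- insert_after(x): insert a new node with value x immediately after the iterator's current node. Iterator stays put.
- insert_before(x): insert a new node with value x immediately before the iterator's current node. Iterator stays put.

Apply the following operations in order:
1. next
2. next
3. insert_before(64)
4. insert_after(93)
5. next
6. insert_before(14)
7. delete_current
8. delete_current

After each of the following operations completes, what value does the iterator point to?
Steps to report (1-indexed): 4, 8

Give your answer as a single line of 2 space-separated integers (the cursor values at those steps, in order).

After 1 (next): list=[1, 9, 6, 4, 3, 5] cursor@9
After 2 (next): list=[1, 9, 6, 4, 3, 5] cursor@6
After 3 (insert_before(64)): list=[1, 9, 64, 6, 4, 3, 5] cursor@6
After 4 (insert_after(93)): list=[1, 9, 64, 6, 93, 4, 3, 5] cursor@6
After 5 (next): list=[1, 9, 64, 6, 93, 4, 3, 5] cursor@93
After 6 (insert_before(14)): list=[1, 9, 64, 6, 14, 93, 4, 3, 5] cursor@93
After 7 (delete_current): list=[1, 9, 64, 6, 14, 4, 3, 5] cursor@4
After 8 (delete_current): list=[1, 9, 64, 6, 14, 3, 5] cursor@3

Answer: 6 3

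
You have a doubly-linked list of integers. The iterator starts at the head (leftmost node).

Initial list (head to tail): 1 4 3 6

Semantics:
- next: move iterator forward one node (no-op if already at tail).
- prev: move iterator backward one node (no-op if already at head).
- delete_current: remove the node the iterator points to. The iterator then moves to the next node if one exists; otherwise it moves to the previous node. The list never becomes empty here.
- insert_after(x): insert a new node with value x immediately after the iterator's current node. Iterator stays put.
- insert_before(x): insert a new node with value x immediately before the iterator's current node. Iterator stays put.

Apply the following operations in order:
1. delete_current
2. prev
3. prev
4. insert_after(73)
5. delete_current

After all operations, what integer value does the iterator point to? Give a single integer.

Answer: 73

Derivation:
After 1 (delete_current): list=[4, 3, 6] cursor@4
After 2 (prev): list=[4, 3, 6] cursor@4
After 3 (prev): list=[4, 3, 6] cursor@4
After 4 (insert_after(73)): list=[4, 73, 3, 6] cursor@4
After 5 (delete_current): list=[73, 3, 6] cursor@73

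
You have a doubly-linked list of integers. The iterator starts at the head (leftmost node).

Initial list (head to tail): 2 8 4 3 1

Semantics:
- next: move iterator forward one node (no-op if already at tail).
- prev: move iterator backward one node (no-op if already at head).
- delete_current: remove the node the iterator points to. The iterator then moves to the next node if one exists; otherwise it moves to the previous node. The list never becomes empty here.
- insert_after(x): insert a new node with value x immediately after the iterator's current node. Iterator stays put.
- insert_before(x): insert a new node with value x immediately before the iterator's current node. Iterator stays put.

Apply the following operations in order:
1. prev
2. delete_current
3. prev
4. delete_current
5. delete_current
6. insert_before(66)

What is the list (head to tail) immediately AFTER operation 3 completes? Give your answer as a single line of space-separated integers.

After 1 (prev): list=[2, 8, 4, 3, 1] cursor@2
After 2 (delete_current): list=[8, 4, 3, 1] cursor@8
After 3 (prev): list=[8, 4, 3, 1] cursor@8

Answer: 8 4 3 1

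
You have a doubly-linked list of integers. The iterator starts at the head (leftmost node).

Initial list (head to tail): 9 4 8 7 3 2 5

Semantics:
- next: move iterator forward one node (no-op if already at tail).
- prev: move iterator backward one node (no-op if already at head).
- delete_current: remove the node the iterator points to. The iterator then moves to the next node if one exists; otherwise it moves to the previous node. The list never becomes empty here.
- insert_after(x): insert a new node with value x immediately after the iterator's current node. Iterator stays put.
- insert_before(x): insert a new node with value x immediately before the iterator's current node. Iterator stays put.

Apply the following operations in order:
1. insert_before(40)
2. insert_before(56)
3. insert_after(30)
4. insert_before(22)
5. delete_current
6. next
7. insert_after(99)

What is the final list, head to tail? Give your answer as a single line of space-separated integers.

After 1 (insert_before(40)): list=[40, 9, 4, 8, 7, 3, 2, 5] cursor@9
After 2 (insert_before(56)): list=[40, 56, 9, 4, 8, 7, 3, 2, 5] cursor@9
After 3 (insert_after(30)): list=[40, 56, 9, 30, 4, 8, 7, 3, 2, 5] cursor@9
After 4 (insert_before(22)): list=[40, 56, 22, 9, 30, 4, 8, 7, 3, 2, 5] cursor@9
After 5 (delete_current): list=[40, 56, 22, 30, 4, 8, 7, 3, 2, 5] cursor@30
After 6 (next): list=[40, 56, 22, 30, 4, 8, 7, 3, 2, 5] cursor@4
After 7 (insert_after(99)): list=[40, 56, 22, 30, 4, 99, 8, 7, 3, 2, 5] cursor@4

Answer: 40 56 22 30 4 99 8 7 3 2 5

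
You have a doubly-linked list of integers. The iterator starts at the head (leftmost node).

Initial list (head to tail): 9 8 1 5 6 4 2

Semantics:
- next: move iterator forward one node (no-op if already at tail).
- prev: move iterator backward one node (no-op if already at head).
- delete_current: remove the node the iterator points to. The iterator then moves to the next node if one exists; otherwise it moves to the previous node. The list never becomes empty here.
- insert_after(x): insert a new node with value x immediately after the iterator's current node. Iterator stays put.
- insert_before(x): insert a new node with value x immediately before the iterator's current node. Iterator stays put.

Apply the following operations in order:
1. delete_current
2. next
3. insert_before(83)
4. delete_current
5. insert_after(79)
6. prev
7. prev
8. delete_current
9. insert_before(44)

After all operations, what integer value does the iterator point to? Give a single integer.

Answer: 83

Derivation:
After 1 (delete_current): list=[8, 1, 5, 6, 4, 2] cursor@8
After 2 (next): list=[8, 1, 5, 6, 4, 2] cursor@1
After 3 (insert_before(83)): list=[8, 83, 1, 5, 6, 4, 2] cursor@1
After 4 (delete_current): list=[8, 83, 5, 6, 4, 2] cursor@5
After 5 (insert_after(79)): list=[8, 83, 5, 79, 6, 4, 2] cursor@5
After 6 (prev): list=[8, 83, 5, 79, 6, 4, 2] cursor@83
After 7 (prev): list=[8, 83, 5, 79, 6, 4, 2] cursor@8
After 8 (delete_current): list=[83, 5, 79, 6, 4, 2] cursor@83
After 9 (insert_before(44)): list=[44, 83, 5, 79, 6, 4, 2] cursor@83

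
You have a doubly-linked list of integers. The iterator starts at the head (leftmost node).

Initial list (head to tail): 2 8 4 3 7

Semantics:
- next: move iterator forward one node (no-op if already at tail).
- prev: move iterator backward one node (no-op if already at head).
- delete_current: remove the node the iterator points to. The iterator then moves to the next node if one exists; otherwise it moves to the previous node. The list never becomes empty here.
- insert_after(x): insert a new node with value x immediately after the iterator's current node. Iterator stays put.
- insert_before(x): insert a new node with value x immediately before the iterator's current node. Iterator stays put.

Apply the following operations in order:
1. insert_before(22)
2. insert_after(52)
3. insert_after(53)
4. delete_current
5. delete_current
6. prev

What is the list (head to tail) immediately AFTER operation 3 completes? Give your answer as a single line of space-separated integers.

Answer: 22 2 53 52 8 4 3 7

Derivation:
After 1 (insert_before(22)): list=[22, 2, 8, 4, 3, 7] cursor@2
After 2 (insert_after(52)): list=[22, 2, 52, 8, 4, 3, 7] cursor@2
After 3 (insert_after(53)): list=[22, 2, 53, 52, 8, 4, 3, 7] cursor@2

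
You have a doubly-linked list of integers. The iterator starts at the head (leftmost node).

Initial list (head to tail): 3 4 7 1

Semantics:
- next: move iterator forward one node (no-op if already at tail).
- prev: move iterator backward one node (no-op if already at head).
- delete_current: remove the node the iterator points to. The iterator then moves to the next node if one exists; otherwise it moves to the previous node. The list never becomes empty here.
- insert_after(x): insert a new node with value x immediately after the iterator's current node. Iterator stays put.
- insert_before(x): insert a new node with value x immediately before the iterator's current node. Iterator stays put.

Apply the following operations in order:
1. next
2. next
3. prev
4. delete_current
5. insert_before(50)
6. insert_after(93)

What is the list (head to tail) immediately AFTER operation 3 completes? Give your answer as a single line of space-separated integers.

After 1 (next): list=[3, 4, 7, 1] cursor@4
After 2 (next): list=[3, 4, 7, 1] cursor@7
After 3 (prev): list=[3, 4, 7, 1] cursor@4

Answer: 3 4 7 1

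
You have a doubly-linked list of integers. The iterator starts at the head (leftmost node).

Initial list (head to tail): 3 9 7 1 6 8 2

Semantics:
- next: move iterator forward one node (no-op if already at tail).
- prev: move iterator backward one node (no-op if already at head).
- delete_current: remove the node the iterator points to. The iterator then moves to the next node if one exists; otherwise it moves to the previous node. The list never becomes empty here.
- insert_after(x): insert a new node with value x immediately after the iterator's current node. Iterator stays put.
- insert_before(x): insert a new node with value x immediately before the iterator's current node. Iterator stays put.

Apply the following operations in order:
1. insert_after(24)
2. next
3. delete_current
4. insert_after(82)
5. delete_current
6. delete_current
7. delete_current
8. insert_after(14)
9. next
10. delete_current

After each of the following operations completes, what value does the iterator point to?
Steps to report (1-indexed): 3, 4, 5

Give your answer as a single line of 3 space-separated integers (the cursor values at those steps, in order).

After 1 (insert_after(24)): list=[3, 24, 9, 7, 1, 6, 8, 2] cursor@3
After 2 (next): list=[3, 24, 9, 7, 1, 6, 8, 2] cursor@24
After 3 (delete_current): list=[3, 9, 7, 1, 6, 8, 2] cursor@9
After 4 (insert_after(82)): list=[3, 9, 82, 7, 1, 6, 8, 2] cursor@9
After 5 (delete_current): list=[3, 82, 7, 1, 6, 8, 2] cursor@82
After 6 (delete_current): list=[3, 7, 1, 6, 8, 2] cursor@7
After 7 (delete_current): list=[3, 1, 6, 8, 2] cursor@1
After 8 (insert_after(14)): list=[3, 1, 14, 6, 8, 2] cursor@1
After 9 (next): list=[3, 1, 14, 6, 8, 2] cursor@14
After 10 (delete_current): list=[3, 1, 6, 8, 2] cursor@6

Answer: 9 9 82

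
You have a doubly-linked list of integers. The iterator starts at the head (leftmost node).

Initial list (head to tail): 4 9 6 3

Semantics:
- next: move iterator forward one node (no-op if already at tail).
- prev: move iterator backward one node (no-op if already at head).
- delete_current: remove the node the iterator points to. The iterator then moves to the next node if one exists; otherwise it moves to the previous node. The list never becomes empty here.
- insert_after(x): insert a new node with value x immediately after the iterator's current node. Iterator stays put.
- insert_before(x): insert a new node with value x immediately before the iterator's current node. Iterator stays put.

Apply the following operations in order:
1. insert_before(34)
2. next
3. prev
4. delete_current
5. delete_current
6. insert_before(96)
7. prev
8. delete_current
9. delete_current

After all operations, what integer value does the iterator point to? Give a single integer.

After 1 (insert_before(34)): list=[34, 4, 9, 6, 3] cursor@4
After 2 (next): list=[34, 4, 9, 6, 3] cursor@9
After 3 (prev): list=[34, 4, 9, 6, 3] cursor@4
After 4 (delete_current): list=[34, 9, 6, 3] cursor@9
After 5 (delete_current): list=[34, 6, 3] cursor@6
After 6 (insert_before(96)): list=[34, 96, 6, 3] cursor@6
After 7 (prev): list=[34, 96, 6, 3] cursor@96
After 8 (delete_current): list=[34, 6, 3] cursor@6
After 9 (delete_current): list=[34, 3] cursor@3

Answer: 3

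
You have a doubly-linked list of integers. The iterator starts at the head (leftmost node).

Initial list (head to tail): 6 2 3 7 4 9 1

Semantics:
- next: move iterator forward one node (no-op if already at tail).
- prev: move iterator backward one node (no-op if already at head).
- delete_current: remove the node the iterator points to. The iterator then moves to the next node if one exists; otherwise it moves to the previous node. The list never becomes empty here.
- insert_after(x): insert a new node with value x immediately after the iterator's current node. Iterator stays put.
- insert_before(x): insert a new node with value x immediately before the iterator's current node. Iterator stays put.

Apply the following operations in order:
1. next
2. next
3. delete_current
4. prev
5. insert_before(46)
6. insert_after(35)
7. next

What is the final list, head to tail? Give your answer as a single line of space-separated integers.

After 1 (next): list=[6, 2, 3, 7, 4, 9, 1] cursor@2
After 2 (next): list=[6, 2, 3, 7, 4, 9, 1] cursor@3
After 3 (delete_current): list=[6, 2, 7, 4, 9, 1] cursor@7
After 4 (prev): list=[6, 2, 7, 4, 9, 1] cursor@2
After 5 (insert_before(46)): list=[6, 46, 2, 7, 4, 9, 1] cursor@2
After 6 (insert_after(35)): list=[6, 46, 2, 35, 7, 4, 9, 1] cursor@2
After 7 (next): list=[6, 46, 2, 35, 7, 4, 9, 1] cursor@35

Answer: 6 46 2 35 7 4 9 1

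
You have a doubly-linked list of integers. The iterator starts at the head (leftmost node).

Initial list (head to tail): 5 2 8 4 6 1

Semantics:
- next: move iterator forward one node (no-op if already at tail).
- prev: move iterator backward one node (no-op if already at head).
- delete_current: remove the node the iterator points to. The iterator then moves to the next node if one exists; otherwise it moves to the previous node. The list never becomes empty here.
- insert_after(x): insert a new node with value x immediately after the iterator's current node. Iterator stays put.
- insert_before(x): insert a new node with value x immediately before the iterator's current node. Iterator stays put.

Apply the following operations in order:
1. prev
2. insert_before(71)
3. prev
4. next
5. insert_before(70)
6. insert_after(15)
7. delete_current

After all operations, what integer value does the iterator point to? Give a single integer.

Answer: 15

Derivation:
After 1 (prev): list=[5, 2, 8, 4, 6, 1] cursor@5
After 2 (insert_before(71)): list=[71, 5, 2, 8, 4, 6, 1] cursor@5
After 3 (prev): list=[71, 5, 2, 8, 4, 6, 1] cursor@71
After 4 (next): list=[71, 5, 2, 8, 4, 6, 1] cursor@5
After 5 (insert_before(70)): list=[71, 70, 5, 2, 8, 4, 6, 1] cursor@5
After 6 (insert_after(15)): list=[71, 70, 5, 15, 2, 8, 4, 6, 1] cursor@5
After 7 (delete_current): list=[71, 70, 15, 2, 8, 4, 6, 1] cursor@15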